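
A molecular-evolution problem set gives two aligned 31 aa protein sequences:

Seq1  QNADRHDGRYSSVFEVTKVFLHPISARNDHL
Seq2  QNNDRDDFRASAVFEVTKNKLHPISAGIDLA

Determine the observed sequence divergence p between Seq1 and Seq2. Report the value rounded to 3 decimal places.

0.355

Differing sites — 3:A/N; 6:H/D; 8:G/F; 10:Y/A; 12:S/A; 19:V/N; 20:F/K; 27:R/G; 28:N/I; 30:H/L; 31:L/A.
There are 11 differences over 31 sites, so p = 11/31 = 0.355.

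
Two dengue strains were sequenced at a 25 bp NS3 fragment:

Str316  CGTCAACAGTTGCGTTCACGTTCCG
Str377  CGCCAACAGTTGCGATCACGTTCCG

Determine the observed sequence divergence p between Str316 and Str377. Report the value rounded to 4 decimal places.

0.0800

The sequences differ at positions 3 (T/C), 15 (T/A).
There are 2 differences over 25 sites, so p = 2/25 = 0.0800.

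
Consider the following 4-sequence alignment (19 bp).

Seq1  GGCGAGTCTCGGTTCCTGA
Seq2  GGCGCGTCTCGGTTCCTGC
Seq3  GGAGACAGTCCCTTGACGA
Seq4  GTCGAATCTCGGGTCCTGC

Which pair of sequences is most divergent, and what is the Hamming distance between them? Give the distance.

12

Pairwise Hamming distances:
  Seq1 vs Seq2: 2
  Seq1 vs Seq3: 9
  Seq1 vs Seq4: 4
  Seq2 vs Seq3: 11
  Seq2 vs Seq4: 4
  Seq3 vs Seq4: 12
The largest is 12, between Seq3 and Seq4.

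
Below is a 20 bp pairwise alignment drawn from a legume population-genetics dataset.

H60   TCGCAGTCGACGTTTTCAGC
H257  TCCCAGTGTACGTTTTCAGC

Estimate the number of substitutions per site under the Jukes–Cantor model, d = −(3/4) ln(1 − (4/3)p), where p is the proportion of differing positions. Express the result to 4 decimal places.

0.1674

The sequences differ at positions 3 (G/C), 8 (C/G), 9 (G/T).
p = 3/20 = 0.150000.
d = −0.75 · ln(1 − (4/3)·0.150000) = −0.75 · ln(0.800000) = −0.75 · (-0.223144) = 0.1674.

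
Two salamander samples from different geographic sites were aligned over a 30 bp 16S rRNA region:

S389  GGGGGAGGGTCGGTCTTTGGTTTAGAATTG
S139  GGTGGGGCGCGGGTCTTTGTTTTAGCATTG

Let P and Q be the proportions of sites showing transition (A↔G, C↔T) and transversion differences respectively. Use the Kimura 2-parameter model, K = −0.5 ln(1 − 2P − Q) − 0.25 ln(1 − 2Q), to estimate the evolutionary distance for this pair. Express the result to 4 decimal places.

0.2797

Differing sites — 3:G/T (Tv); 6:A/G (Ti); 8:G/C (Tv); 10:T/C (Ti); 11:C/G (Tv); 20:G/T (Tv); 26:A/C (Tv).
Of the 7 differences, 2 transitions and 5 transversions over 30 sites: P = 2/30 = 0.066667, Q = 5/30 = 0.166667.
d = −0.5·ln(0.699999) − 0.25·ln(0.666666) = −0.5·(-0.356676) − 0.25·(-0.405466) = 0.2797.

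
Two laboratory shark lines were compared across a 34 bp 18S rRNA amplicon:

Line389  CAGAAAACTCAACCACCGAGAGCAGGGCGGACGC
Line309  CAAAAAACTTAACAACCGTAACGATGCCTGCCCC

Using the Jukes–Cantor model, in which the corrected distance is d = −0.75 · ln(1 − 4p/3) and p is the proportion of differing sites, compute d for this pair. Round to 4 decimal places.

Differing sites — 3:G/A; 10:C/T; 14:C/A; 19:A/T; 20:G/A; 22:G/C; 23:C/G; 25:G/T; 27:G/C; 29:G/T; 31:A/C; 33:G/C.
p = 12/34 = 0.352941.
d = −0.75 · ln(1 − (4/3)·0.352941) = −0.75 · ln(0.529412) = −0.75 · (-0.635988) = 0.4770.

0.4770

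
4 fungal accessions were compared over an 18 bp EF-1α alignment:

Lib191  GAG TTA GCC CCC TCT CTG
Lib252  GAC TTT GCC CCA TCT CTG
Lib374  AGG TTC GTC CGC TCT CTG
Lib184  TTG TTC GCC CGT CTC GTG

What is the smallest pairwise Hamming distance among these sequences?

Pairwise Hamming distances:
  Lib191 vs Lib252: 3
  Lib191 vs Lib374: 5
  Lib191 vs Lib184: 9
  Lib252 vs Lib374: 7
  Lib252 vs Lib184: 10
  Lib374 vs Lib184: 8
The smallest is 3, between Lib191 and Lib252.

3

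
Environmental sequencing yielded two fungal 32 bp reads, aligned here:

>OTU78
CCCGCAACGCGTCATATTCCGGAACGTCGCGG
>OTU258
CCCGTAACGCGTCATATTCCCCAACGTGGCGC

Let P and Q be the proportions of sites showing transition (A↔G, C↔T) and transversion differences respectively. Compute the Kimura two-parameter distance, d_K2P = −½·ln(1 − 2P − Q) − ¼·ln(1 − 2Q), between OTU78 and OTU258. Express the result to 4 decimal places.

0.1757

The sequences differ at positions 5 (C/T, transition), 21 (G/C, transversion), 22 (G/C, transversion), 28 (C/G, transversion), 32 (G/C, transversion).
Of the 5 differences, 1 transition and 4 transversions over 32 sites: P = 1/32 = 0.031250, Q = 4/32 = 0.125000.
d = −0.5·ln(0.812500) − 0.25·ln(0.750000) = −0.5·(-0.207639) − 0.25·(-0.287682) = 0.1757.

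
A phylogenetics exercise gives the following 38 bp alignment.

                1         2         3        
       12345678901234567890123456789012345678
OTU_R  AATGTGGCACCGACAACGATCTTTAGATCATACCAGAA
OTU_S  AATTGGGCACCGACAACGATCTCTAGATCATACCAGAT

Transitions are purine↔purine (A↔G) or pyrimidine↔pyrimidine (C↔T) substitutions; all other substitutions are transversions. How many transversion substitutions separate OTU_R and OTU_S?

3

Mismatches occur at site 4 (G→T, transversion), site 5 (T→G, transversion), site 23 (T→C, transition), site 38 (A→T, transversion).
Of the 4 differences, 1 transition and 3 transversions, so the answer is 3.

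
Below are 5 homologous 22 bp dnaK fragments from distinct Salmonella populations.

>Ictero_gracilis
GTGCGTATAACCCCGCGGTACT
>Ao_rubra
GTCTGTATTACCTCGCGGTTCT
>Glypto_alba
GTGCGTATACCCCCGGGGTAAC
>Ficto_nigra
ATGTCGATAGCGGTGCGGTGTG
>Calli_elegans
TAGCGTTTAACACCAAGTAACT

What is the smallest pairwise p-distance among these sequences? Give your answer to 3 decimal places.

0.182

Pairwise Hamming distances:
  Ictero_gracilis vs Ao_rubra: 5
  Ictero_gracilis vs Glypto_alba: 4
  Ictero_gracilis vs Ficto_nigra: 11
  Ictero_gracilis vs Calli_elegans: 8
  Ao_rubra vs Glypto_alba: 9
  Ao_rubra vs Ficto_nigra: 12
  Ao_rubra vs Calli_elegans: 13
  Glypto_alba vs Ficto_nigra: 12
  Glypto_alba vs Calli_elegans: 11
  Ficto_nigra vs Calli_elegans: 17
The smallest is 4 mismatches, between Ictero_gracilis and Glypto_alba; p = 4/22 = 0.182.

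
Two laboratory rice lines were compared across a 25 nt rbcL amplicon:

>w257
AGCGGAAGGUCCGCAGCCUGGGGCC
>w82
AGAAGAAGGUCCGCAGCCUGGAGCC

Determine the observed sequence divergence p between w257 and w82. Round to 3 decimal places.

The sequences differ at positions 3 (C/A), 4 (G/A), 22 (G/A).
There are 3 differences over 25 sites, so p = 3/25 = 0.120.

0.120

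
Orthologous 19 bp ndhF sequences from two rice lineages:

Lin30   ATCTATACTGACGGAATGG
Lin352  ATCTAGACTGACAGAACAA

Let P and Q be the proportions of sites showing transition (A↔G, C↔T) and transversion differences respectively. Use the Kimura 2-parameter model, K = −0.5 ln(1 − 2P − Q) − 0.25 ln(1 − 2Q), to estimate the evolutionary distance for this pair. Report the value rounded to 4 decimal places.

Mismatches occur at site 6 (T/G, transversion), site 13 (G/A, transition), site 17 (T/C, transition), site 18 (G/A, transition), site 19 (G/A, transition).
Of the 5 differences, 4 transitions and 1 transversion over 19 sites: P = 4/19 = 0.210526, Q = 1/19 = 0.052632.
d = −0.5·ln(0.526316) − 0.25·ln(0.894736) = −0.5·(-0.641853) − 0.25·(-0.111227) = 0.3487.

0.3487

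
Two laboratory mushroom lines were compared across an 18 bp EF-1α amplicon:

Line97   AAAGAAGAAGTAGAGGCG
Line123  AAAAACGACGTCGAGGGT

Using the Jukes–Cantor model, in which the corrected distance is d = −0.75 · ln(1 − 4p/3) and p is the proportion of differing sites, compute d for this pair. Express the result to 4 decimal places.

0.4408

Differing sites — 4:G/A; 6:A/C; 9:A/C; 12:A/C; 17:C/G; 18:G/T.
p = 6/18 = 0.333333.
d = −0.75 · ln(1 − (4/3)·0.333333) = −0.75 · ln(0.555556) = −0.75 · (-0.587786) = 0.4408.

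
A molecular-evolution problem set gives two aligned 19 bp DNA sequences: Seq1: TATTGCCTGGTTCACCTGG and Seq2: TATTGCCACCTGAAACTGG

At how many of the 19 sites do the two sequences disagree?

Mismatches occur at site 8 (T↔A), site 9 (G↔C), site 10 (G↔C), site 12 (T↔G), site 13 (C↔A), site 15 (C↔A).
That gives 6 mismatches out of 19 aligned sites, so the Hamming distance is 6.

6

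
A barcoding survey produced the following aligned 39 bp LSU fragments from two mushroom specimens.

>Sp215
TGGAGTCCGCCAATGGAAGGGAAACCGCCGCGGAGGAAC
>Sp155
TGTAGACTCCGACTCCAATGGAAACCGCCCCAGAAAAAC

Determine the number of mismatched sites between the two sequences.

13

Differing sites — 3:G/T; 6:T/A; 8:C/T; 9:G/C; 11:C/G; 13:A/C; 15:G/C; 16:G/C; 19:G/T; 30:G/C; 32:G/A; 35:G/A; 36:G/A.
That gives 13 mismatches out of 39 aligned sites, so the Hamming distance is 13.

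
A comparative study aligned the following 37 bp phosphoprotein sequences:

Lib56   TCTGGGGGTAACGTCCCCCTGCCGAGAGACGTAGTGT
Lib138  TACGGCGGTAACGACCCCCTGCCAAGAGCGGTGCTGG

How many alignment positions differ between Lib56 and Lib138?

10

Differing sites — 2:C/A; 3:T/C; 6:G/C; 14:T/A; 24:G/A; 29:A/C; 30:C/G; 33:A/G; 34:G/C; 37:T/G.
That gives 10 mismatches out of 37 aligned sites, so the Hamming distance is 10.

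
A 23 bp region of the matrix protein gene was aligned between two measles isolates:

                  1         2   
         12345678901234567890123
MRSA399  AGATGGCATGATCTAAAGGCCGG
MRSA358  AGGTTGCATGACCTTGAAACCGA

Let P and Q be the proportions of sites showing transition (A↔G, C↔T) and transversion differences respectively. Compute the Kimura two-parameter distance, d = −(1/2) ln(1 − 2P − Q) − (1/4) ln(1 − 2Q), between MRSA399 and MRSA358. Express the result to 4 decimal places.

0.5169

The sequences differ at positions 3 (A/G, transition), 5 (G/T, transversion), 12 (T/C, transition), 15 (A/T, transversion), 16 (A/G, transition), 18 (G/A, transition), 19 (G/A, transition), 23 (G/A, transition).
Of the 8 differences, 6 transitions and 2 transversions over 23 sites: P = 6/23 = 0.260870, Q = 2/23 = 0.086957.
d = −0.5·ln(0.391303) − 0.25·ln(0.826086) = −0.5·(-0.938273) − 0.25·(-0.191056) = 0.5169.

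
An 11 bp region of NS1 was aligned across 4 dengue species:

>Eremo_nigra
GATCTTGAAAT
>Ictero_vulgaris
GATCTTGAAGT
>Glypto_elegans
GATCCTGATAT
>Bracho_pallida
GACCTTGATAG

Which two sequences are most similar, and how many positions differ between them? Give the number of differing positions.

1

Pairwise Hamming distances:
  Eremo_nigra vs Ictero_vulgaris: 1
  Eremo_nigra vs Glypto_elegans: 2
  Eremo_nigra vs Bracho_pallida: 3
  Ictero_vulgaris vs Glypto_elegans: 3
  Ictero_vulgaris vs Bracho_pallida: 4
  Glypto_elegans vs Bracho_pallida: 3
The smallest is 1, between Eremo_nigra and Ictero_vulgaris.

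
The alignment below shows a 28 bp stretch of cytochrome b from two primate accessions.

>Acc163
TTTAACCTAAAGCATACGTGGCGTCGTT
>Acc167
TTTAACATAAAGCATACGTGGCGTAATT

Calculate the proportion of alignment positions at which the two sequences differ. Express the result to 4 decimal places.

0.1071

Mismatches occur at site 7 (C/A), site 25 (C/A), site 26 (G/A).
There are 3 differences over 28 sites, so p = 3/28 = 0.1071.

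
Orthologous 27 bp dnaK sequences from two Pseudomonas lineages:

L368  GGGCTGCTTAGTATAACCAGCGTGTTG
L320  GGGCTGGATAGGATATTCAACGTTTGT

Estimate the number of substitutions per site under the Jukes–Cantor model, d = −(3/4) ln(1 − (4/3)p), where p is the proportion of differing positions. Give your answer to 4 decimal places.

The sequences differ at positions 7 (C/G), 8 (T/A), 12 (T/G), 16 (A/T), 17 (C/T), 20 (G/A), 24 (G/T), 26 (T/G), 27 (G/T).
p = 9/27 = 0.333333.
d = −0.75 · ln(1 − (4/3)·0.333333) = −0.75 · ln(0.555556) = −0.75 · (-0.587786) = 0.4408.

0.4408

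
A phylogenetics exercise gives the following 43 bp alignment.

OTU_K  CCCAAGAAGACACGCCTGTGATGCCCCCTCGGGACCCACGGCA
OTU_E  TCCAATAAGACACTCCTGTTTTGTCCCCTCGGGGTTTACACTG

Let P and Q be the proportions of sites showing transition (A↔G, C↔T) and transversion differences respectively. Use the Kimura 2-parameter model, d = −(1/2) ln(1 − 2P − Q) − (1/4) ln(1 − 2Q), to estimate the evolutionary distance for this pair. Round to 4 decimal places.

Mismatches occur at site 1 (C→T, transition), site 6 (G→T, transversion), site 14 (G→T, transversion), site 20 (G→T, transversion), site 21 (A→T, transversion), site 24 (C→T, transition), site 34 (A→G, transition), site 35 (C→T, transition), site 36 (C→T, transition), site 37 (C→T, transition), site 40 (G→A, transition), site 41 (G→C, transversion), site 42 (C→T, transition), site 43 (A→G, transition).
Of the 14 differences, 9 transitions and 5 transversions over 43 sites: P = 9/43 = 0.209302, Q = 5/43 = 0.116279.
d = −0.5·ln(0.465117) − 0.25·ln(0.767442) = −0.5·(-0.765466) − 0.25·(-0.264692) = 0.4489.

0.4489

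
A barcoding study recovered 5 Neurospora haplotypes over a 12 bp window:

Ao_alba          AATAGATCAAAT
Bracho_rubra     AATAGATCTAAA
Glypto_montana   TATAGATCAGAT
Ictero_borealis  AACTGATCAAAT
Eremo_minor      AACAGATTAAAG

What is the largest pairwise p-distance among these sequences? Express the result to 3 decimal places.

Pairwise Hamming distances:
  Ao_alba vs Bracho_rubra: 2
  Ao_alba vs Glypto_montana: 2
  Ao_alba vs Ictero_borealis: 2
  Ao_alba vs Eremo_minor: 3
  Bracho_rubra vs Glypto_montana: 4
  Bracho_rubra vs Ictero_borealis: 4
  Bracho_rubra vs Eremo_minor: 4
  Glypto_montana vs Ictero_borealis: 4
  Glypto_montana vs Eremo_minor: 5
  Ictero_borealis vs Eremo_minor: 3
The largest is 5 mismatches, between Glypto_montana and Eremo_minor; p = 5/12 = 0.417.

0.417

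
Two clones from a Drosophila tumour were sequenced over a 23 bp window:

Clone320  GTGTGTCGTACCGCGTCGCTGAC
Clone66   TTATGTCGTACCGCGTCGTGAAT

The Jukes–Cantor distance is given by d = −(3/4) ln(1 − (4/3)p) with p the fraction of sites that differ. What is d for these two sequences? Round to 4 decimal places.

0.3206

The sequences differ at positions 1 (G/T), 3 (G/A), 19 (C/T), 20 (T/G), 21 (G/A), 23 (C/T).
p = 6/23 = 0.260870.
d = −0.75 · ln(1 − (4/3)·0.260870) = −0.75 · ln(0.652173) = −0.75 · (-0.427445) = 0.3206.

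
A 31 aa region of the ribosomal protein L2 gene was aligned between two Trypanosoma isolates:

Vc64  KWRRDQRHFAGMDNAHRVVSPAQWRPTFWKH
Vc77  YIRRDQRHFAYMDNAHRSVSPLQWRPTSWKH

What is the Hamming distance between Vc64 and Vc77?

6

Differing sites — 1:K/Y; 2:W/I; 11:G/Y; 18:V/S; 22:A/L; 28:F/S.
That gives 6 mismatches out of 31 aligned sites, so the Hamming distance is 6.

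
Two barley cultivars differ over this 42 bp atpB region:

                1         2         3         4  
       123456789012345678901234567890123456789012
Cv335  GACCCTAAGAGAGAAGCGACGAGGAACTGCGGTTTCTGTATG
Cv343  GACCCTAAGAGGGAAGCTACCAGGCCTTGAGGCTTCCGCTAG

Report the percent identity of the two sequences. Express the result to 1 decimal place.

71.4%

The sequences differ at positions 12 (A/G), 18 (G/T), 21 (G/C), 25 (A/C), 26 (A/C), 27 (C/T), 30 (C/A), 33 (T/C), 37 (T/C), 39 (T/C), 40 (A/T), 41 (T/A).
30 of the 42 sites match, so the percent identity is 30/42 × 100 = 71.4%.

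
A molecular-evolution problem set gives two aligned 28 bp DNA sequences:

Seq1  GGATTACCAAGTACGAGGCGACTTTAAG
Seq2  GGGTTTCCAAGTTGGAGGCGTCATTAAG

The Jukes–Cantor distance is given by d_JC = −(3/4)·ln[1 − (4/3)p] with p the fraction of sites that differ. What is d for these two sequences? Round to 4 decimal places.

Differing sites — 3:A/G; 6:A/T; 13:A/T; 14:C/G; 21:A/T; 23:T/A.
p = 6/28 = 0.214286.
d = −0.75 · ln(1 − (4/3)·0.214286) = −0.75 · ln(0.714285) = −0.75 · (-0.336473) = 0.2524.

0.2524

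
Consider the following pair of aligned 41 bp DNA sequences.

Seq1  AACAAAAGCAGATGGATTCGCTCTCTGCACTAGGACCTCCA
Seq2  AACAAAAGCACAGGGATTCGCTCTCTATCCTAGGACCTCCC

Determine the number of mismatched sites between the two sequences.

Differing sites — 11:G/C; 13:T/G; 27:G/A; 28:C/T; 29:A/C; 41:A/C.
That gives 6 mismatches out of 41 aligned sites, so the Hamming distance is 6.

6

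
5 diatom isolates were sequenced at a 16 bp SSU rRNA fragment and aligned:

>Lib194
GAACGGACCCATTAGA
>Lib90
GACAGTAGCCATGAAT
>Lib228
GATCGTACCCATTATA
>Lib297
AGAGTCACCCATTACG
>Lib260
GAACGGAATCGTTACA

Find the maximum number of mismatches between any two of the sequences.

10

Pairwise Hamming distances:
  Lib194 vs Lib90: 7
  Lib194 vs Lib228: 3
  Lib194 vs Lib297: 7
  Lib194 vs Lib260: 4
  Lib90 vs Lib228: 6
  Lib90 vs Lib297: 10
  Lib90 vs Lib260: 9
  Lib228 vs Lib297: 8
  Lib228 vs Lib260: 6
  Lib297 vs Lib260: 9
The largest is 10, between Lib90 and Lib297.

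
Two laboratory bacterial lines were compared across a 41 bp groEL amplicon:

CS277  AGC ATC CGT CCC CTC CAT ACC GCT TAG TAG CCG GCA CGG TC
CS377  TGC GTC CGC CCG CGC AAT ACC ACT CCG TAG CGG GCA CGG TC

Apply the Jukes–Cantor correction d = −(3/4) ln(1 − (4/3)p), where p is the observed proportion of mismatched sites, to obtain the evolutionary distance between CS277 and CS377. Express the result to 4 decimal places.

0.2950

Mismatches occur at site 1 (A↔T), site 4 (A↔G), site 9 (T↔C), site 12 (C↔G), site 14 (T↔G), site 16 (C↔A), site 22 (G↔A), site 25 (T↔C), site 26 (A↔C), site 32 (C↔G).
p = 10/41 = 0.243902.
d = −0.75 · ln(1 − (4/3)·0.243902) = −0.75 · ln(0.674797) = −0.75 · (-0.393343) = 0.2950.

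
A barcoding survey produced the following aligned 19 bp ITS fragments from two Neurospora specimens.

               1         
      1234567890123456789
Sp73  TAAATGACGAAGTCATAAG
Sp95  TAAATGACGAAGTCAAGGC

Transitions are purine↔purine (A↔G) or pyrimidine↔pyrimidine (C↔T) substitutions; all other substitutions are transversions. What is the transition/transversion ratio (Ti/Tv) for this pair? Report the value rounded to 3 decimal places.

Differing sites — 16:T/A (Tv); 17:A/G (Ti); 18:A/G (Ti); 19:G/C (Tv).
Of the 4 differences, 2 transitions and 2 transversions, so Ti/Tv = 2/2 = 1.000.

1.000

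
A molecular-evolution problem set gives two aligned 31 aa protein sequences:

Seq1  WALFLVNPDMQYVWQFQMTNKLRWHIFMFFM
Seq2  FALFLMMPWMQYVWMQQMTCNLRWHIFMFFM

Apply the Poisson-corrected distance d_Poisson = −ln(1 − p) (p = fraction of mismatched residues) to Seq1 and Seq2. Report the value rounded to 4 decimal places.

The sequences differ at positions 1 (W/F), 6 (V/M), 7 (N/M), 9 (D/W), 15 (Q/M), 16 (F/Q), 20 (N/C), 21 (K/N).
p = 8/31 = 0.258065.
d = −ln(1 − 0.258065) = −ln(0.741935) = 0.2985.

0.2985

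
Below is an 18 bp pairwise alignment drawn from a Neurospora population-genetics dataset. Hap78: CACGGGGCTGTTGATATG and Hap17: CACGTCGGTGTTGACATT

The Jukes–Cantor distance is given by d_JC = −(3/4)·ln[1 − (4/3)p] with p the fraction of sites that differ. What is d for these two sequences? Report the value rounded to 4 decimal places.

0.3470

The sequences differ at positions 5 (G/T), 6 (G/C), 8 (C/G), 15 (T/C), 18 (G/T).
p = 5/18 = 0.277778.
d = −0.75 · ln(1 − (4/3)·0.277778) = −0.75 · ln(0.629629) = −0.75 · (-0.462625) = 0.3470.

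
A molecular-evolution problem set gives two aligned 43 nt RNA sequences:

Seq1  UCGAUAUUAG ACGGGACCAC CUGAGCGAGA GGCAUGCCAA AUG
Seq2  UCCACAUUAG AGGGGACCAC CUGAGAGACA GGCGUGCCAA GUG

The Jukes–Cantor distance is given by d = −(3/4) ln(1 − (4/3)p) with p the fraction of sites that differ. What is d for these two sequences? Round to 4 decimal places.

Differing sites — 3:G/C; 5:U/C; 12:C/G; 26:C/A; 29:G/C; 34:A/G; 41:A/G.
p = 7/43 = 0.162791.
d = −0.75 · ln(1 − (4/3)·0.162791) = −0.75 · ln(0.782945) = −0.75 · (-0.244693) = 0.1835.

0.1835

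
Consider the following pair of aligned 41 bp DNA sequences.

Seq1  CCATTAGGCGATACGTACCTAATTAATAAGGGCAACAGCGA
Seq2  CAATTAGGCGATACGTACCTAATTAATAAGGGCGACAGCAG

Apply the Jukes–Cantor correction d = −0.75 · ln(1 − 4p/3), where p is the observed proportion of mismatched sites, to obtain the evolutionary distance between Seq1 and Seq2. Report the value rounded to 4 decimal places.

0.1045

The sequences differ at positions 2 (C/A), 34 (A/G), 40 (G/A), 41 (A/G).
p = 4/41 = 0.097561.
d = −0.75 · ln(1 − (4/3)·0.097561) = −0.75 · ln(0.869919) = −0.75 · (-0.139355) = 0.1045.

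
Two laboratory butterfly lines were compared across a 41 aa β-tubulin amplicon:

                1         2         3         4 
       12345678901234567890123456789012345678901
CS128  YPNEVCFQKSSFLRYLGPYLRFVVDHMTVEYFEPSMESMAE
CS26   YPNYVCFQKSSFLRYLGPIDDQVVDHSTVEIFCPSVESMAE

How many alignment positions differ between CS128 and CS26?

Mismatches occur at site 4 (E↔Y), site 19 (Y↔I), site 20 (L↔D), site 21 (R↔D), site 22 (F↔Q), site 27 (M↔S), site 31 (Y↔I), site 33 (E↔C), site 36 (M↔V).
That gives 9 mismatches out of 41 aligned sites, so the Hamming distance is 9.

9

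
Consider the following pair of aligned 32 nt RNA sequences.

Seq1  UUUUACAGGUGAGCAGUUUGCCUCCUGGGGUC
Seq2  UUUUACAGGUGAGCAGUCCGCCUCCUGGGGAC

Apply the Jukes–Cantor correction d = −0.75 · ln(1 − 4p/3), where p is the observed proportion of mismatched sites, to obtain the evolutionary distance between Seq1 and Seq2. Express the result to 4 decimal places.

The sequences differ at positions 18 (U/C), 19 (U/C), 31 (U/A).
p = 3/32 = 0.093750.
d = −0.75 · ln(1 − (4/3)·0.093750) = −0.75 · ln(0.875000) = −0.75 · (-0.133531) = 0.1001.

0.1001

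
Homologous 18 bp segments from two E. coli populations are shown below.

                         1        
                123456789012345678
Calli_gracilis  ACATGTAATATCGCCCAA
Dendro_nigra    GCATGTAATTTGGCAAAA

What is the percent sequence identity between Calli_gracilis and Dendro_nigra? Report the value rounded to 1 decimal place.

The sequences differ at positions 1 (A/G), 10 (A/T), 12 (C/G), 15 (C/A), 16 (C/A).
13 of the 18 sites match, so the percent identity is 13/18 × 100 = 72.2%.

72.2%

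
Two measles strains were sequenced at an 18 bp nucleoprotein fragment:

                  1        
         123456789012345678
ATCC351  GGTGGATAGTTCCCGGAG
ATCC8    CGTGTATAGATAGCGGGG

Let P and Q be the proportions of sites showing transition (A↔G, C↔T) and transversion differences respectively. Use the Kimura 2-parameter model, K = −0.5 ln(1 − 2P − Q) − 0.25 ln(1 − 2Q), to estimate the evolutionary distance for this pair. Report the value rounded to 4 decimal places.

Mismatches occur at site 1 (G→C, transversion), site 5 (G→T, transversion), site 10 (T→A, transversion), site 12 (C→A, transversion), site 13 (C→G, transversion), site 17 (A→G, transition).
Of the 6 differences, 1 transition and 5 transversions over 18 sites: P = 1/18 = 0.055556, Q = 5/18 = 0.277778.
d = −0.5·ln(0.611110) − 0.25·ln(0.444444) = −0.5·(-0.492478) − 0.25·(-0.810931) = 0.4490.

0.4490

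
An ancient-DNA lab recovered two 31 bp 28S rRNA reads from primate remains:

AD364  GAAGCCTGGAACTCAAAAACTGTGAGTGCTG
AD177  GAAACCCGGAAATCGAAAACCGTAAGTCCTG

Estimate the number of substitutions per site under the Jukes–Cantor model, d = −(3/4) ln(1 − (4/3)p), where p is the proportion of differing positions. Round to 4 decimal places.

The sequences differ at positions 4 (G/A), 7 (T/C), 12 (C/A), 15 (A/G), 21 (T/C), 24 (G/A), 28 (G/C).
p = 7/31 = 0.225806.
d = −0.75 · ln(1 − (4/3)·0.225806) = −0.75 · ln(0.698925) = −0.75 · (-0.358212) = 0.2687.

0.2687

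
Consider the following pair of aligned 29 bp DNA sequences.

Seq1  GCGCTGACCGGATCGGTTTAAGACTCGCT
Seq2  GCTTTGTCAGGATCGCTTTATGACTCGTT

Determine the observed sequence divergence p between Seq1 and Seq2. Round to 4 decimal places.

0.2414

The sequences differ at positions 3 (G/T), 4 (C/T), 7 (A/T), 9 (C/A), 16 (G/C), 21 (A/T), 28 (C/T).
There are 7 differences over 29 sites, so p = 7/29 = 0.2414.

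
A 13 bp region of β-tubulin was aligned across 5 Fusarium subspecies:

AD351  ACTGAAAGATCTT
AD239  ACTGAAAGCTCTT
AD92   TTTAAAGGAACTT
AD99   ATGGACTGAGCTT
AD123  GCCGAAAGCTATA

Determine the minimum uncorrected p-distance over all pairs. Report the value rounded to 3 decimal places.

0.077

Pairwise Hamming distances:
  AD351 vs AD239: 1
  AD351 vs AD92: 5
  AD351 vs AD99: 5
  AD351 vs AD123: 5
  AD239 vs AD92: 6
  AD239 vs AD99: 6
  AD239 vs AD123: 4
  AD92 vs AD99: 6
  AD92 vs AD123: 9
  AD99 vs AD123: 9
The smallest is 1 mismatch, between AD351 and AD239; p = 1/13 = 0.077.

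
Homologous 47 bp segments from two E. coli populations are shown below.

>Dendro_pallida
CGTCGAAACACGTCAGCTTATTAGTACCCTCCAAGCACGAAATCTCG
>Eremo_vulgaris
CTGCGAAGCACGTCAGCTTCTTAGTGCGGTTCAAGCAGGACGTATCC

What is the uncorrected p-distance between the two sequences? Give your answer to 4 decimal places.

The sequences differ at positions 2 (G/T), 3 (T/G), 8 (A/G), 20 (A/C), 26 (A/G), 28 (C/G), 29 (C/G), 31 (C/T), 38 (C/G), 41 (A/C), 42 (A/G), 44 (C/A), 47 (G/C).
There are 13 differences over 47 sites, so p = 13/47 = 0.2766.

0.2766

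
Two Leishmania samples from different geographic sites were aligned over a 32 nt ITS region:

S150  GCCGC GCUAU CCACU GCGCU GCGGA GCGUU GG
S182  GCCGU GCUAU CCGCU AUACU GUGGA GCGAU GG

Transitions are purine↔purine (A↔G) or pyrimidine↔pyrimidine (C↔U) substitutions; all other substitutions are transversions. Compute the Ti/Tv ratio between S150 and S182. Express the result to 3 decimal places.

Mismatches occur at site 5 (C→U, transition), site 13 (A→G, transition), site 16 (G→A, transition), site 17 (C→U, transition), site 18 (G→A, transition), site 22 (C→U, transition), site 29 (U→A, transversion).
Of the 7 differences, 6 transitions and 1 transversion, so Ti/Tv = 6/1 = 6.000.

6.000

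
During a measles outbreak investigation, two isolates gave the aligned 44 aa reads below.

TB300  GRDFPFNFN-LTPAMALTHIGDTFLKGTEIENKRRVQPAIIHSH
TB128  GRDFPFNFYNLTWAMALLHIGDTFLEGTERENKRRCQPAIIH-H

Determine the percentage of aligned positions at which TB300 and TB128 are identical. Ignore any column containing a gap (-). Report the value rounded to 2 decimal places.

Excluding the 2 gap columns leaves 42 comparable sites.
Differing sites — 9:N/Y; 13:P/W; 18:T/L; 26:K/E; 30:I/R; 36:V/C.
36 of the 42 comparable sites match, so the percent identity is 36/42 × 100 = 85.71%.

85.71%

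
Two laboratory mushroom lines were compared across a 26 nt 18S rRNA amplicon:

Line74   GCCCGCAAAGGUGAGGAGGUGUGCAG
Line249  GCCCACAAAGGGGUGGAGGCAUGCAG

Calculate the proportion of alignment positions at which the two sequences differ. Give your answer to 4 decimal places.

0.1923

The sequences differ at positions 5 (G/A), 12 (U/G), 14 (A/U), 20 (U/C), 21 (G/A).
There are 5 differences over 26 sites, so p = 5/26 = 0.1923.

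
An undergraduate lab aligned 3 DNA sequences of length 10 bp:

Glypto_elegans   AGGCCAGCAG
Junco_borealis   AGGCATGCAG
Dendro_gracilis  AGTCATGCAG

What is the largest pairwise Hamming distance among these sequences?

3

Pairwise Hamming distances:
  Glypto_elegans vs Junco_borealis: 2
  Glypto_elegans vs Dendro_gracilis: 3
  Junco_borealis vs Dendro_gracilis: 1
The largest is 3, between Glypto_elegans and Dendro_gracilis.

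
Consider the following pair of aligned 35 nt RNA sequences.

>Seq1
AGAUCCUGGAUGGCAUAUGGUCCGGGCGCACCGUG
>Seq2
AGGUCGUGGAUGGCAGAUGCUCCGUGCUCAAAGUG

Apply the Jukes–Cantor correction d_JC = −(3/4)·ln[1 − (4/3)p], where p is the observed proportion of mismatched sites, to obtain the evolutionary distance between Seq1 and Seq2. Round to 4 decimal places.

Differing sites — 3:A/G; 6:C/G; 16:U/G; 20:G/C; 25:G/U; 28:G/U; 31:C/A; 32:C/A.
p = 8/35 = 0.228571.
d = −0.75 · ln(1 − (4/3)·0.228571) = −0.75 · ln(0.695239) = −0.75 · (-0.363500) = 0.2726.

0.2726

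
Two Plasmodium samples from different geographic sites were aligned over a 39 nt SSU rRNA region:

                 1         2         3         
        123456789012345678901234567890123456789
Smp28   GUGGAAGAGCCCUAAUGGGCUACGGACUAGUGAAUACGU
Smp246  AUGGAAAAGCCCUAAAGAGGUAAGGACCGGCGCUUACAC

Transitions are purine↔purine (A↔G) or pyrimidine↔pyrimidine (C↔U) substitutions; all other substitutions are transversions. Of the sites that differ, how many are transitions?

Differing sites — 1:G/A (Ti); 7:G/A (Ti); 16:U/A (Tv); 18:G/A (Ti); 20:C/G (Tv); 23:C/A (Tv); 28:U/C (Ti); 29:A/G (Ti); 31:U/C (Ti); 33:A/C (Tv); 34:A/U (Tv); 38:G/A (Ti); 39:U/C (Ti).
Of the 13 differences, 8 transitions and 5 transversions, so the answer is 8.

8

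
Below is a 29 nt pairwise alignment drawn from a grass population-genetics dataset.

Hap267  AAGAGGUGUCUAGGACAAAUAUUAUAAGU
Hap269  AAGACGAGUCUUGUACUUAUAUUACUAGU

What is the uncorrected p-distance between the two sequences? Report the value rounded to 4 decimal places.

0.2759

Differing sites — 5:G/C; 7:U/A; 12:A/U; 14:G/U; 17:A/U; 18:A/U; 25:U/C; 26:A/U.
There are 8 differences over 29 sites, so p = 8/29 = 0.2759.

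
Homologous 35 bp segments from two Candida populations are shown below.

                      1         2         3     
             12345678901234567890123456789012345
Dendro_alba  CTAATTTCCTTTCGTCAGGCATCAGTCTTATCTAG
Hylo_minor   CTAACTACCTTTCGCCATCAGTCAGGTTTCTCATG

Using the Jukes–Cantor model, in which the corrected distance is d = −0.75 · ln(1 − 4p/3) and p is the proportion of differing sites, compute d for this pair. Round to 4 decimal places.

0.4582

Differing sites — 5:T/C; 7:T/A; 15:T/C; 18:G/T; 19:G/C; 20:C/A; 21:A/G; 26:T/G; 27:C/T; 30:A/C; 33:T/A; 34:A/T.
p = 12/35 = 0.342857.
d = −0.75 · ln(1 − (4/3)·0.342857) = −0.75 · ln(0.542857) = −0.75 · (-0.610909) = 0.4582.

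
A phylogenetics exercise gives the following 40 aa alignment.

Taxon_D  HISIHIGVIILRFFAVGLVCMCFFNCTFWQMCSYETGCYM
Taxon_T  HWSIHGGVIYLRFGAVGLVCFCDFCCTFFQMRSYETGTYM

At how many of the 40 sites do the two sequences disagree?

10

The sequences differ at positions 2 (I/W), 6 (I/G), 10 (I/Y), 14 (F/G), 21 (M/F), 23 (F/D), 25 (N/C), 29 (W/F), 32 (C/R), 38 (C/T).
That gives 10 mismatches out of 40 aligned sites, so the Hamming distance is 10.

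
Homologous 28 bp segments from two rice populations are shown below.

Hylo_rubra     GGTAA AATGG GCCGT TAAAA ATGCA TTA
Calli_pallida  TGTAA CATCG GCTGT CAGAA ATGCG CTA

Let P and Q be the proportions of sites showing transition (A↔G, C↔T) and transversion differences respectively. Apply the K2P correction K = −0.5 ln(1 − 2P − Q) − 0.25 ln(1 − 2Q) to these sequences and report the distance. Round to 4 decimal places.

The sequences differ at positions 1 (G/T, transversion), 6 (A/C, transversion), 9 (G/C, transversion), 13 (C/T, transition), 16 (T/C, transition), 18 (A/G, transition), 25 (A/G, transition), 26 (T/C, transition).
Of the 8 differences, 5 transitions and 3 transversions over 28 sites: P = 5/28 = 0.178571, Q = 3/28 = 0.107143.
d = −0.5·ln(0.535715) − 0.25·ln(0.785714) = −0.5·(-0.624153) − 0.25·(-0.241162) = 0.3724.

0.3724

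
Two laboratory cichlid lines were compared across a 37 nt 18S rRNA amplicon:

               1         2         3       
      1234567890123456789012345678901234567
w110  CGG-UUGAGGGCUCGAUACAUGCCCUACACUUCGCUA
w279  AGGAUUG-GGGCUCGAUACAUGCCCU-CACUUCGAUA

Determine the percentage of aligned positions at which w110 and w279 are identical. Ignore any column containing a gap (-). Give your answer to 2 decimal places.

Excluding the 3 gap columns leaves 34 comparable sites.
The sequences differ at positions 1 (C/A), 35 (C/A).
32 of the 34 comparable sites match, so the percent identity is 32/34 × 100 = 94.12%.

94.12%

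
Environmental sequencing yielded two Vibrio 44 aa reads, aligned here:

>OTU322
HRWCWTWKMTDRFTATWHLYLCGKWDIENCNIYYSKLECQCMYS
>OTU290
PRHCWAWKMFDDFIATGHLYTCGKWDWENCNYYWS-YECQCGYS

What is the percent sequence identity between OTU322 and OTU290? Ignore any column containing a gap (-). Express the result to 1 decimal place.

69.8%

Excluding the 1 gap column leaves 43 comparable sites.
Differing sites — 1:H/P; 3:W/H; 6:T/A; 10:T/F; 12:R/D; 14:T/I; 17:W/G; 21:L/T; 27:I/W; 32:I/Y; 34:Y/W; 37:L/Y; 42:M/G.
30 of the 43 comparable sites match, so the percent identity is 30/43 × 100 = 69.8%.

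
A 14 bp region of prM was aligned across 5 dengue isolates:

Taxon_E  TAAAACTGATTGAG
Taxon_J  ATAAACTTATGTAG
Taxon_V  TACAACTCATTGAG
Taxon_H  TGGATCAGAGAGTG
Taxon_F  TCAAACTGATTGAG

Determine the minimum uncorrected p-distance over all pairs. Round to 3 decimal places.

0.071

Pairwise Hamming distances:
  Taxon_E vs Taxon_J: 5
  Taxon_E vs Taxon_V: 2
  Taxon_E vs Taxon_H: 7
  Taxon_E vs Taxon_F: 1
  Taxon_J vs Taxon_V: 6
  Taxon_J vs Taxon_H: 10
  Taxon_J vs Taxon_F: 5
  Taxon_V vs Taxon_H: 8
  Taxon_V vs Taxon_F: 3
  Taxon_H vs Taxon_F: 7
The smallest is 1 mismatch, between Taxon_E and Taxon_F; p = 1/14 = 0.071.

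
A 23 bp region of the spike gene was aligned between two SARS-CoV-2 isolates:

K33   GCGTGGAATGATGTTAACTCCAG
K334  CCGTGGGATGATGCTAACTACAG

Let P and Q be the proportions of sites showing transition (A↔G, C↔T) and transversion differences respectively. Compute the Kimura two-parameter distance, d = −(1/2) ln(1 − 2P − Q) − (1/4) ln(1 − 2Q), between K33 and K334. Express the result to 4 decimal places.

0.1989

Mismatches occur at site 1 (G↔C, transversion), site 7 (A↔G, transition), site 14 (T↔C, transition), site 20 (C↔A, transversion).
Of the 4 differences, 2 transitions and 2 transversions over 23 sites: P = 2/23 = 0.086957, Q = 2/23 = 0.086957.
d = −0.5·ln(0.739129) − 0.25·ln(0.826086) = −0.5·(-0.302283) − 0.25·(-0.191056) = 0.1989.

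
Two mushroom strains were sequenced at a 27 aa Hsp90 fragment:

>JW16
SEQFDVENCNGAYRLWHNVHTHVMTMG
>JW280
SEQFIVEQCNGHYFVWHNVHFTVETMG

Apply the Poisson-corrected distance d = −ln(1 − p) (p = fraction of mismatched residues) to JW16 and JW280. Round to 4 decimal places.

Differing sites — 5:D/I; 8:N/Q; 12:A/H; 14:R/F; 15:L/V; 21:T/F; 22:H/T; 24:M/E.
p = 8/27 = 0.296296.
d = −ln(1 − 0.296296) = −ln(0.703704) = 0.3514.

0.3514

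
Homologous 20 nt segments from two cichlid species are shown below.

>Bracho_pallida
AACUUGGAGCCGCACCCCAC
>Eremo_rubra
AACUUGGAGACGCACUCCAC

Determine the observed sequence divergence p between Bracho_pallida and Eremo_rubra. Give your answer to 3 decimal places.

Differing sites — 10:C/A; 16:C/U.
There are 2 differences over 20 sites, so p = 2/20 = 0.100.

0.100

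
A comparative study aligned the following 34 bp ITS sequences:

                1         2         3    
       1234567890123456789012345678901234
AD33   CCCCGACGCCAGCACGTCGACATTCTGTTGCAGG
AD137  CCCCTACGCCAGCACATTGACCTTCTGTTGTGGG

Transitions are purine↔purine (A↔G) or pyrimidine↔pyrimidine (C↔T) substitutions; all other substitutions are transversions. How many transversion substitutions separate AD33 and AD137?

2

Differing sites — 5:G/T (Tv); 16:G/A (Ti); 18:C/T (Ti); 22:A/C (Tv); 31:C/T (Ti); 32:A/G (Ti).
Of the 6 differences, 4 transitions and 2 transversions, so the answer is 2.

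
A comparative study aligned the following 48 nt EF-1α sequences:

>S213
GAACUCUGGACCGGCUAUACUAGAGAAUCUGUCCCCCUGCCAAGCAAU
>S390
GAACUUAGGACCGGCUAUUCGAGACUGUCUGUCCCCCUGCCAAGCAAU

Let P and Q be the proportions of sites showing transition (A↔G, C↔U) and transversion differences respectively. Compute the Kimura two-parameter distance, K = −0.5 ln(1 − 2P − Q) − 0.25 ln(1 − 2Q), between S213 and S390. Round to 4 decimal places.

0.1622

The sequences differ at positions 6 (C/U, transition), 7 (U/A, transversion), 19 (A/U, transversion), 21 (U/G, transversion), 25 (G/C, transversion), 26 (A/U, transversion), 27 (A/G, transition).
Of the 7 differences, 2 transitions and 5 transversions over 48 sites: P = 2/48 = 0.041667, Q = 5/48 = 0.104167.
d = −0.5·ln(0.812499) − 0.25·ln(0.791666) = −0.5·(-0.207641) − 0.25·(-0.233616) = 0.1622.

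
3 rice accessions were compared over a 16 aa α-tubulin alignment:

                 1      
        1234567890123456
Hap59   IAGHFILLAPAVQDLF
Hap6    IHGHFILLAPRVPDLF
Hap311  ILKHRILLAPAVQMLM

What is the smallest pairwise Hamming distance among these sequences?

3

Pairwise Hamming distances:
  Hap59 vs Hap6: 3
  Hap59 vs Hap311: 5
  Hap6 vs Hap311: 7
The smallest is 3, between Hap59 and Hap6.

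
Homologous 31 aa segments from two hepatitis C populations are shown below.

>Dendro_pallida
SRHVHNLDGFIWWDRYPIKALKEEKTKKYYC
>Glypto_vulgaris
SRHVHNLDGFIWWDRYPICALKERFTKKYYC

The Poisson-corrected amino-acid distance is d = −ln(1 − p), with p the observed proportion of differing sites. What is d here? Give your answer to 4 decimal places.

0.1018

Differing sites — 19:K/C; 24:E/R; 25:K/F.
p = 3/31 = 0.096774.
d = −ln(1 − 0.096774) = −ln(0.903226) = 0.1018.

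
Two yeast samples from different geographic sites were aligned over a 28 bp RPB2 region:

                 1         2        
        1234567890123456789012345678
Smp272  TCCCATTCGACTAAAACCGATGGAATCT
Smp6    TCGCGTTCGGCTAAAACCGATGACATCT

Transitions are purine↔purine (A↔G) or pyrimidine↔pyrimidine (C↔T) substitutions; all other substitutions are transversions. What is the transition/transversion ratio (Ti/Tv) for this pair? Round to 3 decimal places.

The sequences differ at positions 3 (C/G, transversion), 5 (A/G, transition), 10 (A/G, transition), 23 (G/A, transition), 24 (A/C, transversion).
Of the 5 differences, 3 transitions and 2 transversions, so Ti/Tv = 3/2 = 1.500.

1.500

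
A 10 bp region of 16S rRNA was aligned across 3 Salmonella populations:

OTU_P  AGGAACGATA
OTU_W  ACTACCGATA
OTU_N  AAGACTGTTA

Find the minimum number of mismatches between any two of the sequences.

Pairwise Hamming distances:
  OTU_P vs OTU_W: 3
  OTU_P vs OTU_N: 4
  OTU_W vs OTU_N: 4
The smallest is 3, between OTU_P and OTU_W.

3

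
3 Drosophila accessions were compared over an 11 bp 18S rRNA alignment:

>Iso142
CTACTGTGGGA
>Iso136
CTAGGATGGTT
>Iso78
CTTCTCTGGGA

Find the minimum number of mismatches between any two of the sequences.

Pairwise Hamming distances:
  Iso142 vs Iso136: 5
  Iso142 vs Iso78: 2
  Iso136 vs Iso78: 6
The smallest is 2, between Iso142 and Iso78.

2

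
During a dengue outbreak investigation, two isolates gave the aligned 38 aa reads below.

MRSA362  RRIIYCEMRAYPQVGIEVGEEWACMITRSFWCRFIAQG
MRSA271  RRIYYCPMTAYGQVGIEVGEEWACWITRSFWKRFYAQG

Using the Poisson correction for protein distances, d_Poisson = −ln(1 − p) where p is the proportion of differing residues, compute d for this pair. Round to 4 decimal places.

0.2036

Mismatches occur at site 4 (I↔Y), site 7 (E↔P), site 9 (R↔T), site 12 (P↔G), site 25 (M↔W), site 32 (C↔K), site 35 (I↔Y).
p = 7/38 = 0.184211.
d = −ln(1 − 0.184211) = −ln(0.815789) = 0.2036.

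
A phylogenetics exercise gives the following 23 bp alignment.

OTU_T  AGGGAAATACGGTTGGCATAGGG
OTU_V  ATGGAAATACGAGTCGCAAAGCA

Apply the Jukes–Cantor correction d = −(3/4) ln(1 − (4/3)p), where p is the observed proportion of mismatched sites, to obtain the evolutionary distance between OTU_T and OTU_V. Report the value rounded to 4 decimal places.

0.3904

Differing sites — 2:G/T; 12:G/A; 13:T/G; 15:G/C; 19:T/A; 22:G/C; 23:G/A.
p = 7/23 = 0.304348.
d = −0.75 · ln(1 − (4/3)·0.304348) = −0.75 · ln(0.594203) = −0.75 · (-0.520534) = 0.3904.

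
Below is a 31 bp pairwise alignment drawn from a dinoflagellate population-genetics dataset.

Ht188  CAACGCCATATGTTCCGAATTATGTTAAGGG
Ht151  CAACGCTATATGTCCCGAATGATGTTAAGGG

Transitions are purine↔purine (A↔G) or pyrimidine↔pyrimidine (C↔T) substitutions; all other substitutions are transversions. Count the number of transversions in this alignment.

1

The sequences differ at positions 7 (C/T, transition), 14 (T/C, transition), 21 (T/G, transversion).
Of the 3 differences, 2 transitions and 1 transversion, so the answer is 1.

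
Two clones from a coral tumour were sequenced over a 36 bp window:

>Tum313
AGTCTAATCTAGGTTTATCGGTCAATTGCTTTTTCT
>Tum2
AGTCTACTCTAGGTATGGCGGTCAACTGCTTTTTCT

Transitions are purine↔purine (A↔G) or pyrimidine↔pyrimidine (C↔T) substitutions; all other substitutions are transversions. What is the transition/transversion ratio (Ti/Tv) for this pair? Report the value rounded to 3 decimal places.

0.667

Mismatches occur at site 7 (A↔C, transversion), site 15 (T↔A, transversion), site 17 (A↔G, transition), site 18 (T↔G, transversion), site 26 (T↔C, transition).
Of the 5 differences, 2 transitions and 3 transversions, so Ti/Tv = 2/3 = 0.667.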